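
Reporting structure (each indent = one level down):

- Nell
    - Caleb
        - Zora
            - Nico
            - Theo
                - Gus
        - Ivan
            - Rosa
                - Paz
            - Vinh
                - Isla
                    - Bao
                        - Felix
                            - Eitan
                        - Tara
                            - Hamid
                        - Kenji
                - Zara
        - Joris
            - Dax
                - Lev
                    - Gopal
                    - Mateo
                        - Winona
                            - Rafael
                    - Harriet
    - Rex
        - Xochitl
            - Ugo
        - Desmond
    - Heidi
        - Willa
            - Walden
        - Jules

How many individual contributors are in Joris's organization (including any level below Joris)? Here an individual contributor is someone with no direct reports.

The people in Joris's organization with no one reporting to them are Harriet, Rafael, Gopal. That is 3.

3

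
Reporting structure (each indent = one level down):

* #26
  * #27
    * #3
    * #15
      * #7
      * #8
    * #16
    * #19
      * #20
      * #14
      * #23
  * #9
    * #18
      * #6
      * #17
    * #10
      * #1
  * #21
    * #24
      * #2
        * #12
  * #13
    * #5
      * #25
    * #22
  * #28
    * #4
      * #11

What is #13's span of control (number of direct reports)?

2

#13 directly manages #5, #22. That is 2 direct reports.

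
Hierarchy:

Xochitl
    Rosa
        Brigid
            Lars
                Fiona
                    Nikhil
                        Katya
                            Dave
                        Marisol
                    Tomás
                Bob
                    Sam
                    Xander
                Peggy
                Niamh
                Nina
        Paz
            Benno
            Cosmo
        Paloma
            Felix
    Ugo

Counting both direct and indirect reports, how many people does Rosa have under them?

Rosa directly manages Brigid, Paz, Paloma. Under Brigid: Lars, Nina, Niamh, Peggy, Bob, Xander, Sam, Fiona, Tomás, Nikhil, Marisol, Katya, Dave (13). Under Paz: Cosmo, Benno (2). Under Paloma: Felix (1). So Rosa's organization is 3 direct reports plus everyone under them: 14 + 3 + 2 = 19.

19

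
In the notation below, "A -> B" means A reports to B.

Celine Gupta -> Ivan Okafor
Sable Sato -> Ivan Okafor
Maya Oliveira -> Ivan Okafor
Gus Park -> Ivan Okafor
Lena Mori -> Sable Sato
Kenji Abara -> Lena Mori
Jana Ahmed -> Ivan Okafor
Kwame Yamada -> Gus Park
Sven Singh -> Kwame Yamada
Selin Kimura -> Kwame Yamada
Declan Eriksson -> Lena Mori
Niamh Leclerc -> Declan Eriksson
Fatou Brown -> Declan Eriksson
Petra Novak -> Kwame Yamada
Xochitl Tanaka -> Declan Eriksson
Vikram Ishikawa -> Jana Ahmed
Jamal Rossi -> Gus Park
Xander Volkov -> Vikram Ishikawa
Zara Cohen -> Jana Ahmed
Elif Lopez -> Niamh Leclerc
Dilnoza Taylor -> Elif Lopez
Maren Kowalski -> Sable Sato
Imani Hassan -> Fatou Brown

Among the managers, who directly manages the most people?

Ivan Okafor

Direct-report counts: Ivan Okafor has 5; Jana Ahmed has 2; Vikram Ishikawa has 1; Gus Park has 2; Kwame Yamada has 3; Sable Sato has 2; Lena Mori has 2; Declan Eriksson has 3; Fatou Brown has 1; Niamh Leclerc has 1; Elif Lopez has 1. The largest is 5, held by Ivan Okafor.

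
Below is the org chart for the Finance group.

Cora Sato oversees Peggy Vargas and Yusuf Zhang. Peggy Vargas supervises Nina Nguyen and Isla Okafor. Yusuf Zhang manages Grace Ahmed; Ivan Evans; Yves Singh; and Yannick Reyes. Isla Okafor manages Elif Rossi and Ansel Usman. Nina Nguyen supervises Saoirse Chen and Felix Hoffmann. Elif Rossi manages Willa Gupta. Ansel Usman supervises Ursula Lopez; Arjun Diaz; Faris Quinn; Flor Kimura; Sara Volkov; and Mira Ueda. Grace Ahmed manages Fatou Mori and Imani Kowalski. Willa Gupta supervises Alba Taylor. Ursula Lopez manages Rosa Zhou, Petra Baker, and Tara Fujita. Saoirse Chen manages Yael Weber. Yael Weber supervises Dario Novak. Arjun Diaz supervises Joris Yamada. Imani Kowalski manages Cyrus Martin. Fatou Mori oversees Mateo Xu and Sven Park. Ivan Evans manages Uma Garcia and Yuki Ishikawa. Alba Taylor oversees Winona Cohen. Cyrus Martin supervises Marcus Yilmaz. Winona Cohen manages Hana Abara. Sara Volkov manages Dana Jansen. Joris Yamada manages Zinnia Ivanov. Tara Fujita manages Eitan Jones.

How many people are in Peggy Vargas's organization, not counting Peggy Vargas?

Peggy Vargas directly manages Isla Okafor, Nina Nguyen. Under Isla Okafor: Ansel Usman, Mira Ueda, Sara Volkov, Dana Jansen, Flor Kimura, Faris Quinn, Arjun Diaz, Joris Yamada, Zinnia Ivanov, Ursula Lopez, Tara Fujita, Eitan Jones, Petra Baker, Rosa Zhou, Elif Rossi, Willa Gupta, Alba Taylor, Winona Cohen, Hana Abara (19). Under Nina Nguyen: Felix Hoffmann, Saoirse Chen, Yael Weber, Dario Novak (4). So Peggy Vargas's organization is 2 direct reports plus everyone under them: 20 + 5 = 25.

25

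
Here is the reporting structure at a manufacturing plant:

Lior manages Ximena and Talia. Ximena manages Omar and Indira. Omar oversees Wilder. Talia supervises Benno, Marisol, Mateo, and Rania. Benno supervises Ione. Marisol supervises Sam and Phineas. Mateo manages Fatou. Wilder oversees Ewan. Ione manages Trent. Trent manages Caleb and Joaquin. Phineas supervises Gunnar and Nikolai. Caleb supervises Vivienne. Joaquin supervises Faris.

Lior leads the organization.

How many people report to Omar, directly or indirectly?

2

Omar directly manages Wilder. Under Wilder: Ewan (1). That's 2 in total.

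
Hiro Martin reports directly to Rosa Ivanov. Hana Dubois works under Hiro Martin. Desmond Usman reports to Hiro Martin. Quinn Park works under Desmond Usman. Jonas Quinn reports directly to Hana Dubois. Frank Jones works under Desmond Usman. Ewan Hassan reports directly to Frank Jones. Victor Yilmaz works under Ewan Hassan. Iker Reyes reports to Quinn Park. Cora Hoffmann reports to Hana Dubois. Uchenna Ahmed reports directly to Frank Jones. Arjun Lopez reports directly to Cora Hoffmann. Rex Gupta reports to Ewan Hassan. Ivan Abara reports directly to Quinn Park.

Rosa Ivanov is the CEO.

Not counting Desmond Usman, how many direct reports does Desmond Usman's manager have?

Desmond Usman reports to Hiro Martin. Hiro Martin's other direct reports are Hana Dubois — 1 peer.

1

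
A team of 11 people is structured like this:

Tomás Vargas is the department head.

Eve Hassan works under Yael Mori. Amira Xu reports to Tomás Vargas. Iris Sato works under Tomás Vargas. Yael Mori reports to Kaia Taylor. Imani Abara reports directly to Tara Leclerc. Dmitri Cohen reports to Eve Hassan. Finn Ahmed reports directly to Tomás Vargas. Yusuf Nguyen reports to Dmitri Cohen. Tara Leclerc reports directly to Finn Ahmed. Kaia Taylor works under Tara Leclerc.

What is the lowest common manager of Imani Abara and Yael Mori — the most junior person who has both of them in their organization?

Imani Abara's chain of managers is Tara Leclerc, Finn Ahmed, Tomás Vargas. Yael Mori's chain of managers is Kaia Taylor, Tara Leclerc, Finn Ahmed, Tomás Vargas. The first manager that appears in both chains is Tara Leclerc.

Tara Leclerc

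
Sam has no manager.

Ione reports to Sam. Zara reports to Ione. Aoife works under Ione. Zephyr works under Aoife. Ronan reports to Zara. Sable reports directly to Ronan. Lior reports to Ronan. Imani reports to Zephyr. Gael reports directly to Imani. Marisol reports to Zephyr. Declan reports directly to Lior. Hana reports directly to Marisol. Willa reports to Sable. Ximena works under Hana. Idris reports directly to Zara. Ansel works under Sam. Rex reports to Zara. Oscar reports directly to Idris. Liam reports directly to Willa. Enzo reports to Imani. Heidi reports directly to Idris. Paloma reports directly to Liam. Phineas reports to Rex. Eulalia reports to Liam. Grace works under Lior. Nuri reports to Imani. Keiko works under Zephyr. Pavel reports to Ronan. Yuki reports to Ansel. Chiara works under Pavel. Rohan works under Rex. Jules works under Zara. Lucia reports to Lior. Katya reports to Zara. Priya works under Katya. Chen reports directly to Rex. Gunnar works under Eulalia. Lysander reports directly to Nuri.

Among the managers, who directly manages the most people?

Direct-report counts: Sam has 2; Ansel has 1; Ione has 2; Aoife has 1; Zephyr has 3; Marisol has 1; Hana has 1; Imani has 3; Nuri has 1; Zara has 5; Katya has 1; Rex has 3; Idris has 2; Ronan has 3; Pavel has 1; Lior has 3; Sable has 1; Willa has 1; Liam has 2; Eulalia has 1. The largest is 5, held by Zara.

Zara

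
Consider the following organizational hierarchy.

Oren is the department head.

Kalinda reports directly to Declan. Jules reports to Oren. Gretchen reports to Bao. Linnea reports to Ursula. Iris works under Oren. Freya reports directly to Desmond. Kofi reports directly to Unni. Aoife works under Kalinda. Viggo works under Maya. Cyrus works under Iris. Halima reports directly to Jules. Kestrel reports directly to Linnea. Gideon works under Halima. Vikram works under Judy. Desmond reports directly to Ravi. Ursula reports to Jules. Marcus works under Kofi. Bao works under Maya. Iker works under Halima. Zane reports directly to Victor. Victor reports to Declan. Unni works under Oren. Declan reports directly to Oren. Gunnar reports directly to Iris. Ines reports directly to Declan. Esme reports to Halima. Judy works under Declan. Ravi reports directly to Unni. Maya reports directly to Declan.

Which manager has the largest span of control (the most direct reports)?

Declan

Direct-report counts: Oren has 4; Iris has 2; Unni has 2; Ravi has 1; Desmond has 1; Kofi has 1; Declan has 5; Victor has 1; Judy has 1; Kalinda has 1; Maya has 2; Bao has 1; Jules has 2; Halima has 3; Ursula has 1; Linnea has 1. The largest is 5, held by Declan.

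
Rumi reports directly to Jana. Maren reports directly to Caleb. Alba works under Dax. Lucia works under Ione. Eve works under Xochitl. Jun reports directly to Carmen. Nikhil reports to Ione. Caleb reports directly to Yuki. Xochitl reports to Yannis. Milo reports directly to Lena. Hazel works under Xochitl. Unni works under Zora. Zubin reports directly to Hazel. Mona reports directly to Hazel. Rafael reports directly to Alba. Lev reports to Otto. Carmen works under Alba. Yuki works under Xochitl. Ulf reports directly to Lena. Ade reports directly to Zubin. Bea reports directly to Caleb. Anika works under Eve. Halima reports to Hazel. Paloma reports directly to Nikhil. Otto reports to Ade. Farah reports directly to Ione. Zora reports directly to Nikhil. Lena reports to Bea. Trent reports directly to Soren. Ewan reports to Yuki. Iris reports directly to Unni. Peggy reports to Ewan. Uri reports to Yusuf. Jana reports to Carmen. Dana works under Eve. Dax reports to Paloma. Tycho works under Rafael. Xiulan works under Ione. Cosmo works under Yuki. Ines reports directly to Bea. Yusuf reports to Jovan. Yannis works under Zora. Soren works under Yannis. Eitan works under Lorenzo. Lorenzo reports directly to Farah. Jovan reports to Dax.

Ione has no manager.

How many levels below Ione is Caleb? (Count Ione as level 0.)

Chain from Caleb up to Ione: Caleb → Yuki → Xochitl → Yannis → Zora → Nikhil → Ione. That is 6 steps up, so Caleb is 6 levels below Ione.

6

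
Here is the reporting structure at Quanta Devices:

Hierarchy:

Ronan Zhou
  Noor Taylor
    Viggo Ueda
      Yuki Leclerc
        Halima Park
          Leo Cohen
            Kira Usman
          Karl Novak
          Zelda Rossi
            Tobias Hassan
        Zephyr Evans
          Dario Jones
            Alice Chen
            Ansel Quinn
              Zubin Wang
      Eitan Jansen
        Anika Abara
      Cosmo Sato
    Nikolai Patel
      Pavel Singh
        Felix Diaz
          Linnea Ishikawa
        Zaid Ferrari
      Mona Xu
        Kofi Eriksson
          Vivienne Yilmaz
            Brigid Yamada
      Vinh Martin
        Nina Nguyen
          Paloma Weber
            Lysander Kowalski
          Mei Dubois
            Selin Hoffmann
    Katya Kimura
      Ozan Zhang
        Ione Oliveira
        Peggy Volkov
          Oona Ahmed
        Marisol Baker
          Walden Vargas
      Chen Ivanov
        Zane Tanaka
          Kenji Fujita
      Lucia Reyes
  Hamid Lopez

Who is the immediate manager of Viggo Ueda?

Viggo Ueda reports directly to Noor Taylor.

Noor Taylor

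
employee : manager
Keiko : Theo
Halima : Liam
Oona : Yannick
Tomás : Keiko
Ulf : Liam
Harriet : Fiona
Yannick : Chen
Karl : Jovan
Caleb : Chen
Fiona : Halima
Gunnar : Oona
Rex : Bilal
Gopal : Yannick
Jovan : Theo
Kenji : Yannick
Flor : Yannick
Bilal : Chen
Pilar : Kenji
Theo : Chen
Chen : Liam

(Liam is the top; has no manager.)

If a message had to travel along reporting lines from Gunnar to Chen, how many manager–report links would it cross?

Gunnar is in Chen's organization: the chain from Gunnar up to Chen is Gunnar → Oona → Yannick → Chen, which is 3 links.

3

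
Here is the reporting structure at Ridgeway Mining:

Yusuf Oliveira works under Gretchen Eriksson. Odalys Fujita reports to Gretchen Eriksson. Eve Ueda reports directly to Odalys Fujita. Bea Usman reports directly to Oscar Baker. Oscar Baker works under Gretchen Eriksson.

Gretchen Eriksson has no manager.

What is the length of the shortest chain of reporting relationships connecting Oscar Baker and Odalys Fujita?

2

Oscar Baker is 1 level below Gretchen Eriksson, and Odalys Fujita is 1 level below Gretchen Eriksson (their lowest common manager). The shortest path runs up from Oscar Baker to Gretchen Eriksson and back down to Odalys Fujita: 1 + 1 = 2 links.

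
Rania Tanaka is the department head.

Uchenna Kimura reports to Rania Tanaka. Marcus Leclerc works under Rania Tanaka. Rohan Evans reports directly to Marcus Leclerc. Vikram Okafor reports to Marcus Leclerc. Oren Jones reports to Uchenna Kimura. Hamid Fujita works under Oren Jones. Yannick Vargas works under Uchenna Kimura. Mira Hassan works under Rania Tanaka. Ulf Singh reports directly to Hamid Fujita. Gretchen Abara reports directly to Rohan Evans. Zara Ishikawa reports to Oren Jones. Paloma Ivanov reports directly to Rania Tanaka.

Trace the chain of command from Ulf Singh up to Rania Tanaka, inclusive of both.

Ulf Singh -> Hamid Fujita -> Oren Jones -> Uchenna Kimura -> Rania Tanaka

Ulf Singh reports to Hamid Fujita. Hamid Fujita reports to Oren Jones. Oren Jones reports to Uchenna Kimura. Uchenna Kimura reports to Rania Tanaka. Rania Tanaka is at the top.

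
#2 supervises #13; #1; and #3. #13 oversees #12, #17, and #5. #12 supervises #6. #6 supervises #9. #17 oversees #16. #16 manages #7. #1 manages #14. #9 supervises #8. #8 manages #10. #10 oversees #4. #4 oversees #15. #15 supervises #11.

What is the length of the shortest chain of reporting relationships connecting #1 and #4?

8

#1 is 1 level below #2, and #4 is 7 levels below #2 (their lowest common manager). The shortest path runs up from #1 to #2 and back down to #4: 1 + 7 = 8 links.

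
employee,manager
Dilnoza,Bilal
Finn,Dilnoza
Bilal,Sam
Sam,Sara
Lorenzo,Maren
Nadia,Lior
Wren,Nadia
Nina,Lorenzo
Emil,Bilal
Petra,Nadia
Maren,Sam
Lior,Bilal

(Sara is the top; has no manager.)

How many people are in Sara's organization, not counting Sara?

12

Sara directly manages Sam. Under Sam: Maren, Lorenzo, Nina, Bilal, Dilnoza, Finn, Emil, Lior, Nadia, Wren, Petra (11). That's 12 in total.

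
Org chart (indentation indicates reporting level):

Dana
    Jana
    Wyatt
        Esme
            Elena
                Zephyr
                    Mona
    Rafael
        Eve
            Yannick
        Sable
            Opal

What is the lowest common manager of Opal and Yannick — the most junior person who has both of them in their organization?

Rafael

Opal's chain of managers is Sable, Rafael, Dana. Yannick's chain of managers is Eve, Rafael, Dana. The first manager that appears in both chains is Rafael.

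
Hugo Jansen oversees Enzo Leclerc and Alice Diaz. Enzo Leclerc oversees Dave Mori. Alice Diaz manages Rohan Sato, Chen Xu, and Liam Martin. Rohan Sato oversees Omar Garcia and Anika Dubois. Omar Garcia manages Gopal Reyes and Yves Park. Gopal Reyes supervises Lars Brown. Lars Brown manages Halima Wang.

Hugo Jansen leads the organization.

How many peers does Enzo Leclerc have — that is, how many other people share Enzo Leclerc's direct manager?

1

Enzo Leclerc reports to Hugo Jansen. Hugo Jansen's other direct reports are Alice Diaz — 1 peer.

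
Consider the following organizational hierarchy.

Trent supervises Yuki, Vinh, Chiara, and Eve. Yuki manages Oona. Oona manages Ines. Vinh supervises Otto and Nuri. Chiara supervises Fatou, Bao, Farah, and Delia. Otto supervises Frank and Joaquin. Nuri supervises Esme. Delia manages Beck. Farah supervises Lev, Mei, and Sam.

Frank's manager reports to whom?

Frank reports to Otto, and Otto reports to Vinh. So Frank's skip-level manager is Vinh.

Vinh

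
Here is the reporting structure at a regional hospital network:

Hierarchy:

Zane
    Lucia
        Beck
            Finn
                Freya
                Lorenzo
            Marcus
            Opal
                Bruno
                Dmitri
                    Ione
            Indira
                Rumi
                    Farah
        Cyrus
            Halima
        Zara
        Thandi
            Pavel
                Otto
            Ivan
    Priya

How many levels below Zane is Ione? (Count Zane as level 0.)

Chain from Ione up to Zane: Ione → Dmitri → Opal → Beck → Lucia → Zane. That is 5 steps up, so Ione is 5 levels below Zane.

5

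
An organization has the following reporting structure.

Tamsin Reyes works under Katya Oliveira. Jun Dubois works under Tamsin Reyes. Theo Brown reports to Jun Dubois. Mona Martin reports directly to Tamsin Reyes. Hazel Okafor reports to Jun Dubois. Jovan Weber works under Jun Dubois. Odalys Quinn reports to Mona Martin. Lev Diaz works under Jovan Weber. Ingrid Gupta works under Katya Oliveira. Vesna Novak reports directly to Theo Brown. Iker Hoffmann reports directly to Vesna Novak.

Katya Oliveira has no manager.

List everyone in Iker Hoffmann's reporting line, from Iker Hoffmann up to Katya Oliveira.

Iker Hoffmann reports to Vesna Novak. Vesna Novak reports to Theo Brown. Theo Brown reports to Jun Dubois. Jun Dubois reports to Tamsin Reyes. Tamsin Reyes reports to Katya Oliveira. Katya Oliveira is at the top.

Iker Hoffmann -> Vesna Novak -> Theo Brown -> Jun Dubois -> Tamsin Reyes -> Katya Oliveira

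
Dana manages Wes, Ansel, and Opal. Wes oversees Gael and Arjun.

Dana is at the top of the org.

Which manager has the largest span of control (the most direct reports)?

Dana

Direct-report counts: Dana has 3; Wes has 2. The largest is 3, held by Dana.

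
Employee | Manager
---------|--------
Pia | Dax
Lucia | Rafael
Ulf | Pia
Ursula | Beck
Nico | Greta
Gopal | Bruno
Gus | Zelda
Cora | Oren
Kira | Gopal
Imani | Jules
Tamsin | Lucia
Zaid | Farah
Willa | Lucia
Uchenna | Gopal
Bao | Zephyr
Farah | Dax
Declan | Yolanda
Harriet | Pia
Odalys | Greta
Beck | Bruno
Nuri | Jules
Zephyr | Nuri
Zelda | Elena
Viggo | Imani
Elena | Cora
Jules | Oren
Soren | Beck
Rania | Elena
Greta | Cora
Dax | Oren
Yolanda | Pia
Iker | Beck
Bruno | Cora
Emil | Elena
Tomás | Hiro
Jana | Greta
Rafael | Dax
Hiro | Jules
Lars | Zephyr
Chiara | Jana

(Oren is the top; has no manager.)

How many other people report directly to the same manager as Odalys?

2

Odalys reports to Greta. Greta's other direct reports are Nico, Jana — 2 peers.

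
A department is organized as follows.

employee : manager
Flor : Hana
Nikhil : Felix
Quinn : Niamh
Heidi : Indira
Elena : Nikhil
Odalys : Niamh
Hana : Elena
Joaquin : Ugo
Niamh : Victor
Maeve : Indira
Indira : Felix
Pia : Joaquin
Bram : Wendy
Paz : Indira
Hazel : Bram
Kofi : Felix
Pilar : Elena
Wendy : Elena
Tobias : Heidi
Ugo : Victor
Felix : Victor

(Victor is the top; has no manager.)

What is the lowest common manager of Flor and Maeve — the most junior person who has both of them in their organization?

Flor's chain of managers is Hana, Elena, Nikhil, Felix, Victor. Maeve's chain of managers is Indira, Felix, Victor. The first manager that appears in both chains is Felix.

Felix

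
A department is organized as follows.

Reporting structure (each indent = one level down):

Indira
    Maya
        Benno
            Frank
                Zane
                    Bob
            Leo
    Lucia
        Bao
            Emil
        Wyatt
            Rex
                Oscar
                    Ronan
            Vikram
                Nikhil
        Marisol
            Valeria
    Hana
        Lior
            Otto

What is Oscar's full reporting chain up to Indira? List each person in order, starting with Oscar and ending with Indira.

Oscar -> Rex -> Wyatt -> Lucia -> Indira

Oscar reports to Rex. Rex reports to Wyatt. Wyatt reports to Lucia. Lucia reports to Indira. Indira is at the top.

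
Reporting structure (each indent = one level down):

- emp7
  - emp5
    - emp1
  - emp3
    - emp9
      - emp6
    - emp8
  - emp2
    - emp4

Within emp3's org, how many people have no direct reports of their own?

The people in emp3's organization with no one reporting to them are emp8, emp6. That is 2.

2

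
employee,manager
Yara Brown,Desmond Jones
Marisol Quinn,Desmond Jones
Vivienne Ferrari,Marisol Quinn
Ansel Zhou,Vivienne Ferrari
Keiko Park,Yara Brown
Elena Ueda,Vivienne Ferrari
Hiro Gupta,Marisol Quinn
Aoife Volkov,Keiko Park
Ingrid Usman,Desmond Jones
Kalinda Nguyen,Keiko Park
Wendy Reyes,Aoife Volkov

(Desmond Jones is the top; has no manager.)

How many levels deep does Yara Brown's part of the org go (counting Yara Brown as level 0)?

3

The longest chain under Yara Brown runs Yara Brown → Keiko Park → Aoife Volkov → Wendy Reyes, which is 3 levels below Yara Brown.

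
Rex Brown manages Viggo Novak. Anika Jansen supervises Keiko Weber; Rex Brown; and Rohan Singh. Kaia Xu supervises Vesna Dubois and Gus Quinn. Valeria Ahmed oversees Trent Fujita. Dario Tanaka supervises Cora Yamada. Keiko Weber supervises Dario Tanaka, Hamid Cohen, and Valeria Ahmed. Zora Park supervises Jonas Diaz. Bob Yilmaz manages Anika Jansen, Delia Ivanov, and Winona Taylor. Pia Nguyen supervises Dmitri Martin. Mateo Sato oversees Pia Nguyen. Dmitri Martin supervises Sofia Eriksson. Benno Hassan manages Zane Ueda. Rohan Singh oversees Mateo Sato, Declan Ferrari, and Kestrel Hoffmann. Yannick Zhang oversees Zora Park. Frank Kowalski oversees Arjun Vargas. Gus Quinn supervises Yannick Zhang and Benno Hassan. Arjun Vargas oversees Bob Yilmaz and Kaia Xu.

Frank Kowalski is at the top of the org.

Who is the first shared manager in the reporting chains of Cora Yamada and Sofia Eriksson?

Anika Jansen

Cora Yamada's chain of managers is Dario Tanaka, Keiko Weber, Anika Jansen, Bob Yilmaz, Arjun Vargas, Frank Kowalski. Sofia Eriksson's chain of managers is Dmitri Martin, Pia Nguyen, Mateo Sato, Rohan Singh, Anika Jansen, Bob Yilmaz, Arjun Vargas, Frank Kowalski. The first manager that appears in both chains is Anika Jansen.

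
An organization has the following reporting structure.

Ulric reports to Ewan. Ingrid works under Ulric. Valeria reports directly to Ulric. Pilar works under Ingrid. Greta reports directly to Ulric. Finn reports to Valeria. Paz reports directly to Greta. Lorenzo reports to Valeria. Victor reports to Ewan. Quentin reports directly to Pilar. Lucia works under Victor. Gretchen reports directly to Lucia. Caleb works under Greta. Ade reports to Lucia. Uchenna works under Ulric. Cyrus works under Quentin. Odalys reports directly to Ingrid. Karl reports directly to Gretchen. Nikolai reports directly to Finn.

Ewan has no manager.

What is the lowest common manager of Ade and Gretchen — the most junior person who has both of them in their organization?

Ade's chain of managers is Lucia, Victor, Ewan. Gretchen's chain of managers is Lucia, Victor, Ewan. The first manager that appears in both chains is Lucia.

Lucia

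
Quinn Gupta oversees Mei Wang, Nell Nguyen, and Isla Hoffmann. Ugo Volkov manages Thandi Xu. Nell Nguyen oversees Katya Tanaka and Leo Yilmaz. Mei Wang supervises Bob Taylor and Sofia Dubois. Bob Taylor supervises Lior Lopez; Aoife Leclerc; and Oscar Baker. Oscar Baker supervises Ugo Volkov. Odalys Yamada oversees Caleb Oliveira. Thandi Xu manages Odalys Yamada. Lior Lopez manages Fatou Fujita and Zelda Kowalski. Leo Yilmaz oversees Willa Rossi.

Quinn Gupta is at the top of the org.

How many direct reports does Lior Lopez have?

2

Lior Lopez directly manages Fatou Fujita, Zelda Kowalski. That is 2 direct reports.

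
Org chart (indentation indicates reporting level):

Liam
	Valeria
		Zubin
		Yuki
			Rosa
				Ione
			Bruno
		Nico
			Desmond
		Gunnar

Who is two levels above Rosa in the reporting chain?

Rosa reports to Yuki, and Yuki reports to Valeria. So Rosa's skip-level manager is Valeria.

Valeria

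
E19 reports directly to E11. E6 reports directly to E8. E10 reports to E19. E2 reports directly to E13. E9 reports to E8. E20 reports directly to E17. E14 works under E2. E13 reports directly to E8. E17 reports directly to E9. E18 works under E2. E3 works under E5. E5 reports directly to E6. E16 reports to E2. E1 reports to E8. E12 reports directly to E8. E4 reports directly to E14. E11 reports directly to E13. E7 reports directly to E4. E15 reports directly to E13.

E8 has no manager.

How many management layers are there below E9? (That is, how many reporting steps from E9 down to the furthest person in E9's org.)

The longest chain under E9 runs E9 → E17 → E20, which is 2 levels below E9.

2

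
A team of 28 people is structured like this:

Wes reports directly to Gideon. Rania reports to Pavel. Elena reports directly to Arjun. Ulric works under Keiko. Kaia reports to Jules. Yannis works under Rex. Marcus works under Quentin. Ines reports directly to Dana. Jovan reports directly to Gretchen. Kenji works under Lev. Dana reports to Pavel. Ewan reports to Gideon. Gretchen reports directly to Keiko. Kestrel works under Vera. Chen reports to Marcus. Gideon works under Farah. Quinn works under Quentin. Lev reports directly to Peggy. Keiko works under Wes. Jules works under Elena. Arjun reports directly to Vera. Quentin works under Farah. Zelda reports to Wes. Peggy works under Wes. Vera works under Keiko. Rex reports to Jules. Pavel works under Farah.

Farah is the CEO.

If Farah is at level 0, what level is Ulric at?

Chain from Ulric up to Farah: Ulric → Keiko → Wes → Gideon → Farah. That is 4 steps up, so Ulric is 4 levels below Farah.

4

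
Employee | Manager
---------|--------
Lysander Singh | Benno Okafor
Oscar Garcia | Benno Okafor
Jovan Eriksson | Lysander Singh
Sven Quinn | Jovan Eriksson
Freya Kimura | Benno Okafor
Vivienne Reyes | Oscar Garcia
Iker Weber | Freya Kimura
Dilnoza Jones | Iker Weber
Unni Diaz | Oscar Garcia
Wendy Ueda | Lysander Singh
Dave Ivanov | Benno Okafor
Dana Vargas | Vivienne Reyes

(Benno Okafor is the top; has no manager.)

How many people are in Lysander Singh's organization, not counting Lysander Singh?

Lysander Singh directly manages Jovan Eriksson, Wendy Ueda. Under Jovan Eriksson: Sven Quinn (1). Wendy Ueda has no reports. So Lysander Singh's organization is 2 direct reports plus everyone under them: 2 + 1 = 3.

3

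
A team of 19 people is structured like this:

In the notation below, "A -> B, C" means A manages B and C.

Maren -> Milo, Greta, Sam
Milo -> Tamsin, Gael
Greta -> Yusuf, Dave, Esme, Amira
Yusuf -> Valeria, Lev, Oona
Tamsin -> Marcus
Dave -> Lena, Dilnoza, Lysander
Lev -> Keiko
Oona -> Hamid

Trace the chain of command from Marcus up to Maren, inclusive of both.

Marcus reports to Tamsin. Tamsin reports to Milo. Milo reports to Maren. Maren is at the top.

Marcus -> Tamsin -> Milo -> Maren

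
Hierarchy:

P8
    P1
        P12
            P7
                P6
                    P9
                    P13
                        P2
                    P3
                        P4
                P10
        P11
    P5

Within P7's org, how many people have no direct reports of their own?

The people in P7's organization with no one reporting to them are P10, P4, P2, P9. That is 4.

4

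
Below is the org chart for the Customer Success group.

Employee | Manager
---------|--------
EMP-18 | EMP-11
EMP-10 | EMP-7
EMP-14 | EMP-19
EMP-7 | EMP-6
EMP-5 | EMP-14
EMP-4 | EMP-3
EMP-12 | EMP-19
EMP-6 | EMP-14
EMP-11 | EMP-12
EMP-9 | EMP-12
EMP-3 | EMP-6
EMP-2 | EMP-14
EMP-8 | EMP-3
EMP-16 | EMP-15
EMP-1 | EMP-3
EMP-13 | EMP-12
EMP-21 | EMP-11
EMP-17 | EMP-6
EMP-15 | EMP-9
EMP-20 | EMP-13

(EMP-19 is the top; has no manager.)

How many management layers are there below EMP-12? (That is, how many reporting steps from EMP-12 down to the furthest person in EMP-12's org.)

3

The longest chain under EMP-12 runs EMP-12 → EMP-9 → EMP-15 → EMP-16, which is 3 levels below EMP-12.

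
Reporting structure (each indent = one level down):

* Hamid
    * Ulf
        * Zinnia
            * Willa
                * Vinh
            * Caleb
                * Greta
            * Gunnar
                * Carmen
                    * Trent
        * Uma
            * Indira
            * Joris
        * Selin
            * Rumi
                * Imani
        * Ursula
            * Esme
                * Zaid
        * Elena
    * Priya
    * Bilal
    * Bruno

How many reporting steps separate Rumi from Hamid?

Chain from Rumi up to Hamid: Rumi → Selin → Ulf → Hamid. That is 3 steps up, so Rumi is 3 levels below Hamid.

3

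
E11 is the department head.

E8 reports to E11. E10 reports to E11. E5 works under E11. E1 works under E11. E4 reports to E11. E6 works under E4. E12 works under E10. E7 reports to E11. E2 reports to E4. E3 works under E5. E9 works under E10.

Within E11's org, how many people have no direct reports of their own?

The people in E11's organization with no one reporting to them are E2, E6, E8, E3, E7, E9, E12, E1. That is 8.

8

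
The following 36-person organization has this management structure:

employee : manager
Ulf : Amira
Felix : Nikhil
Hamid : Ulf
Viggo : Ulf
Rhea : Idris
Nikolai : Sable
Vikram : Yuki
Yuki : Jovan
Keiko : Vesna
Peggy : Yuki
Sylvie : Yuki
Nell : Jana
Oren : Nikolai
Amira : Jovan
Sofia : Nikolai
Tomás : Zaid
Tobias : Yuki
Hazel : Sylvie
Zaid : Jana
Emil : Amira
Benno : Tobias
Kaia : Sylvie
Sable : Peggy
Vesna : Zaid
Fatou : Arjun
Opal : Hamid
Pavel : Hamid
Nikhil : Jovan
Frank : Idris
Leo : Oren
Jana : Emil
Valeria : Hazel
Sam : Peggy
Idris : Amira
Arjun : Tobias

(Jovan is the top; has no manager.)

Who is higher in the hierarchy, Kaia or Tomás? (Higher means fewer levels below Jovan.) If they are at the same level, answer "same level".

Kaia is 3 levels below Jovan; Tomás is 5. Kaia is higher.

Kaia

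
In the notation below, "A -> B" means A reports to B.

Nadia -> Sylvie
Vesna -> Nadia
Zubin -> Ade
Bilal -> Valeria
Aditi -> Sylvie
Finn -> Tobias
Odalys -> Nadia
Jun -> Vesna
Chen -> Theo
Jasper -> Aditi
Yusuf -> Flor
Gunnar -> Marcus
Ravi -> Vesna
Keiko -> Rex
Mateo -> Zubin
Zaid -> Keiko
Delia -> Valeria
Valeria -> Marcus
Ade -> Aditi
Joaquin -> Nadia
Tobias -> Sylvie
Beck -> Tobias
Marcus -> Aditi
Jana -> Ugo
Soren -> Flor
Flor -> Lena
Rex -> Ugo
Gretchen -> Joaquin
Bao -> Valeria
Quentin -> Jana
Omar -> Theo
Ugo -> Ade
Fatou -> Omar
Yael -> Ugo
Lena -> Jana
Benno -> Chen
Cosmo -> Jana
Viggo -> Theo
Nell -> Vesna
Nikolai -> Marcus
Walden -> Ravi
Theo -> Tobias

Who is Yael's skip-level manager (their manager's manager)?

Ade

Yael reports to Ugo, and Ugo reports to Ade. So Yael's skip-level manager is Ade.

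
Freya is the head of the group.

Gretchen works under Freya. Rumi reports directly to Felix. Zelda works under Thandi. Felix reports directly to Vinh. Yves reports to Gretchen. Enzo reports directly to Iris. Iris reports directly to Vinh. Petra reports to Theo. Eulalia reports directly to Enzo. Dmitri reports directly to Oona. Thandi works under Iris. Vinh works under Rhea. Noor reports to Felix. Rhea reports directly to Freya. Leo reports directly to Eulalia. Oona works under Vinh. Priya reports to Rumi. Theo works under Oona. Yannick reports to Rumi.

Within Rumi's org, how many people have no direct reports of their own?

The people in Rumi's organization with no one reporting to them are Priya, Yannick. That is 2.

2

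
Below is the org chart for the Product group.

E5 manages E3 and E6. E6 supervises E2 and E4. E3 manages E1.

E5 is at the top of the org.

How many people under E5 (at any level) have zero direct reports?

The people in E5's organization with no one reporting to them are E1, E4, E2. That is 3.

3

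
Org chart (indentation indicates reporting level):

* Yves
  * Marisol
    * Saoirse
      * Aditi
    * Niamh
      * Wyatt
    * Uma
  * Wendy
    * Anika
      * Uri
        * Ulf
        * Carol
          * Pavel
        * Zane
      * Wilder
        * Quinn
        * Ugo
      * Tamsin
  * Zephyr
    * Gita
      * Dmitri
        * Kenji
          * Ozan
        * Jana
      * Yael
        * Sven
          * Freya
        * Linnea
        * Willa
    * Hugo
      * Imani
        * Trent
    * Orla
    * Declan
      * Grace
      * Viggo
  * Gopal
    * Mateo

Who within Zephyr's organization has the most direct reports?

Direct-report counts within Zephyr's organization: Zephyr has 4; Declan has 2; Hugo has 1; Imani has 1; Gita has 2; Yael has 3; Sven has 1; Dmitri has 2; Kenji has 1. The largest is 4, held by Zephyr.

Zephyr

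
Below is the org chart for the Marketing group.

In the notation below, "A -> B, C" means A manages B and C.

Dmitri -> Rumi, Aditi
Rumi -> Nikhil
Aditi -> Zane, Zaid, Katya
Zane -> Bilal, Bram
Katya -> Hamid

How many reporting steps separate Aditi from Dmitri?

Chain from Aditi up to Dmitri: Aditi → Dmitri. That is 1 step up, so Aditi is 1 level below Dmitri.

1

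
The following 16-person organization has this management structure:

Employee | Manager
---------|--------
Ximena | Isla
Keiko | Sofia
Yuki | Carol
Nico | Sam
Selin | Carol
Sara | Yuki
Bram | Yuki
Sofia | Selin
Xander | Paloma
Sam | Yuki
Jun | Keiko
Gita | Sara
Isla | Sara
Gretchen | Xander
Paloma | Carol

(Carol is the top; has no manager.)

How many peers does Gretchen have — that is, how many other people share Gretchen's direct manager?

0

Gretchen reports to Xander, and Xander has no other direct reports. Gretchen has 0 peers.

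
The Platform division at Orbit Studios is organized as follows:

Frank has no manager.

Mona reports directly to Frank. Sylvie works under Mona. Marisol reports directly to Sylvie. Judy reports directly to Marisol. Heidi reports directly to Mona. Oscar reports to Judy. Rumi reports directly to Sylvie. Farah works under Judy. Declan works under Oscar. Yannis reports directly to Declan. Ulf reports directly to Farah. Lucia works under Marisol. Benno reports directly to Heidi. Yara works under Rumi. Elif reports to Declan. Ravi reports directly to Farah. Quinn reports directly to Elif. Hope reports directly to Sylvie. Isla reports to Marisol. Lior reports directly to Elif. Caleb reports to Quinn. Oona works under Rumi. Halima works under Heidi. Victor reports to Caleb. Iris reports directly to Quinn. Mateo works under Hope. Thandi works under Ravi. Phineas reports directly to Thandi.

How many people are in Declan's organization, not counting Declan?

7

Declan directly manages Yannis, Elif. Yannis has no reports. Under Elif: Lior, Quinn, Iris, Caleb, Victor (5). So Declan's organization is 2 direct reports plus everyone under them: 1 + 6 = 7.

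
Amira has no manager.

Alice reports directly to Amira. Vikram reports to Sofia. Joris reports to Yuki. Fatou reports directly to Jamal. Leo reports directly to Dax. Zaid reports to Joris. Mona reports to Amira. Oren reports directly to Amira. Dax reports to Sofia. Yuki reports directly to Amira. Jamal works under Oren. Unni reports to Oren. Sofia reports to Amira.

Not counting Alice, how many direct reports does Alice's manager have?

Alice reports to Amira. Amira's other direct reports are Yuki, Oren, Mona, Sofia — 4 peers.

4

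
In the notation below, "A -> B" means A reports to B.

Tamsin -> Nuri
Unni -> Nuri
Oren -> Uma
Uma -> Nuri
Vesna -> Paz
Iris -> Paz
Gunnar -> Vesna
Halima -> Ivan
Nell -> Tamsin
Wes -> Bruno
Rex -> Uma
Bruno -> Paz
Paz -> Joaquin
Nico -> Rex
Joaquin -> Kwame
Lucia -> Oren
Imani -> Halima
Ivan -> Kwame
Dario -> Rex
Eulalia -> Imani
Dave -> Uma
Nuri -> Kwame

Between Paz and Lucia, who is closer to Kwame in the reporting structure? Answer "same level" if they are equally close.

Paz

Paz is 2 levels below Kwame; Lucia is 4. Paz is higher.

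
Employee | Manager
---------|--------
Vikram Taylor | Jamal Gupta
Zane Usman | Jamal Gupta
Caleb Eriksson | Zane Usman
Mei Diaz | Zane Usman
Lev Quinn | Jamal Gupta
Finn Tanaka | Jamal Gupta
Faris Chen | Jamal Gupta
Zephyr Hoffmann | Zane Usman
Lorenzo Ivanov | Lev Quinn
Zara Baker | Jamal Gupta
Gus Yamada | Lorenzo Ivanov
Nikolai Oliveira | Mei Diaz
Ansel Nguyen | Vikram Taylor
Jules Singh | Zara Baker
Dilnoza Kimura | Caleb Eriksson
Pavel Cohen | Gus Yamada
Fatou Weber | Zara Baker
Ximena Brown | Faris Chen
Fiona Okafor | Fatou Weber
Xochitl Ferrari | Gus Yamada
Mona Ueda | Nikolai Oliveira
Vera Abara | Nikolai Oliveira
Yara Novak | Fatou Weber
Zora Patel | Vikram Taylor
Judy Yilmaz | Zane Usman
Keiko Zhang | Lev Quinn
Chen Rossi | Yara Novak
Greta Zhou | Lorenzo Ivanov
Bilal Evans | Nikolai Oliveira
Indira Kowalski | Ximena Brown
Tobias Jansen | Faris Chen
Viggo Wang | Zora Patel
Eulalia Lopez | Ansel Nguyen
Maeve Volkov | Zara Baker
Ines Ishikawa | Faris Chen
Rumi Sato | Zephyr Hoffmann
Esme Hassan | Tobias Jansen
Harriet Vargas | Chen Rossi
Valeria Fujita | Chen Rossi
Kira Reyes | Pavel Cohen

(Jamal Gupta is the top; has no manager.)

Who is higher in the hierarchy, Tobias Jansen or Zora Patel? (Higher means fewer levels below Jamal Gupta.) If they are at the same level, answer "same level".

same level

Both Tobias Jansen and Zora Patel are 2 levels below Jamal Gupta.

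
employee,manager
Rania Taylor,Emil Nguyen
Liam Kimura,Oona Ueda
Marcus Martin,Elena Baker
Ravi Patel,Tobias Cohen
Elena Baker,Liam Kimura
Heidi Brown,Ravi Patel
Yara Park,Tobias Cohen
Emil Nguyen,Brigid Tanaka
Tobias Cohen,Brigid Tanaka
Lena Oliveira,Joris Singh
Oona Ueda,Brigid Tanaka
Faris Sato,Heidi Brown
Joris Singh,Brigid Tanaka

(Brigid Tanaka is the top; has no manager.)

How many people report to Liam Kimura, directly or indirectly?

Liam Kimura directly manages Elena Baker. Under Elena Baker: Marcus Martin (1). That's 2 in total.

2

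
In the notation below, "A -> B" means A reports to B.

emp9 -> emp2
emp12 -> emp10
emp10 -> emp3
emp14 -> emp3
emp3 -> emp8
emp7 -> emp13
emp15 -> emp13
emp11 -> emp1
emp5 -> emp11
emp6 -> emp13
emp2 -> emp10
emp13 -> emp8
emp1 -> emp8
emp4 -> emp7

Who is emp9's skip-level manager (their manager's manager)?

emp9 reports to emp2, and emp2 reports to emp10. So emp9's skip-level manager is emp10.

emp10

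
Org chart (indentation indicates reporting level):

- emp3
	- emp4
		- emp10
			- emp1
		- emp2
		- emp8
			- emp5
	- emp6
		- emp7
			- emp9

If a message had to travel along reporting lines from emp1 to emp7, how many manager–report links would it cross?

emp1 is 3 levels below emp3, and emp7 is 2 levels below emp3 (their lowest common manager). The shortest path runs up from emp1 to emp3 and back down to emp7: 3 + 2 = 5 links.

5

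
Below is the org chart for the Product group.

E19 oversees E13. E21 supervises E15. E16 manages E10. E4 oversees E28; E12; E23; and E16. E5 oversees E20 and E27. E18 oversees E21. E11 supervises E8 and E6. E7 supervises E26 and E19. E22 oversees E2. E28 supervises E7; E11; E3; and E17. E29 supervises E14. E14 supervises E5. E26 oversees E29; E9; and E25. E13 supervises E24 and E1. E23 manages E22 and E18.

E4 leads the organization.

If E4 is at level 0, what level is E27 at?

7

Chain from E27 up to E4: E27 → E5 → E14 → E29 → E26 → E7 → E28 → E4. That is 7 steps up, so E27 is 7 levels below E4.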